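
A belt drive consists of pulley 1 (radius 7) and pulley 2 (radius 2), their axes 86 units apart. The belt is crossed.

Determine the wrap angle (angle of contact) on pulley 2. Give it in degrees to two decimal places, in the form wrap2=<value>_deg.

crossed belt: β = asin((r1+r2)/C) = asin(9/86) = 6.0071°
wrap1 = wrap2 = π + 2β = 192.0141°

wrap2=192.01_deg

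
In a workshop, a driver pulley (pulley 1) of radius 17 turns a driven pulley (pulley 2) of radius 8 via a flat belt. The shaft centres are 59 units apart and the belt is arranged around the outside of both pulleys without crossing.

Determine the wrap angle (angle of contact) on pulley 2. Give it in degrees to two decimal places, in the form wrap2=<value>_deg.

wrap2=162.45_deg

open belt: β = asin((r2−r1)/C) = asin(-9/59) = -8.7743°
wrap1 = π − 2β = 197.5486°
wrap2 = π + 2β = 162.4514°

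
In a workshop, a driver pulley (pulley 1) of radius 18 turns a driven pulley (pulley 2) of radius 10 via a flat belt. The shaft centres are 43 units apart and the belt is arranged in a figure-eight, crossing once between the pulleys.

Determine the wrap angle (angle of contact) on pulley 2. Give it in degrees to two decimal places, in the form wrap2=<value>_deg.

wrap2=261.26_deg

crossed belt: β = asin((r1+r2)/C) = asin(28/43) = 40.6293°
wrap1 = wrap2 = π + 2β = 261.2587°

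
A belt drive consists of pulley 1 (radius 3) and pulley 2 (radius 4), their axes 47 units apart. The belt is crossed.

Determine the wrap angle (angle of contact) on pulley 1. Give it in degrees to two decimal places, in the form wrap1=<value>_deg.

crossed belt: β = asin((r1+r2)/C) = asin(7/47) = 8.5653°
wrap1 = wrap2 = π + 2β = 197.1306°

wrap1=197.13_deg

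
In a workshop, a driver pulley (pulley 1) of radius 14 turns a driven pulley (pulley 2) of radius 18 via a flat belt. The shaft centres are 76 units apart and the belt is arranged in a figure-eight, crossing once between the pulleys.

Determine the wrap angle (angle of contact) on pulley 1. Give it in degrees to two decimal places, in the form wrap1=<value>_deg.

wrap1=229.80_deg

crossed belt: β = asin((r1+r2)/C) = asin(32/76) = 24.9011°
wrap1 = wrap2 = π + 2β = 229.8021°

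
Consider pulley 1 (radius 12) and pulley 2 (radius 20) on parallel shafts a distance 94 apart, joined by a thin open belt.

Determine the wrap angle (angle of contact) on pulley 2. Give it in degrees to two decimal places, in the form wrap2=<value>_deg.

open belt: β = asin((r2−r1)/C) = asin(8/94) = 4.8821°
wrap1 = π − 2β = 170.2357°
wrap2 = π + 2β = 189.7643°

wrap2=189.76_deg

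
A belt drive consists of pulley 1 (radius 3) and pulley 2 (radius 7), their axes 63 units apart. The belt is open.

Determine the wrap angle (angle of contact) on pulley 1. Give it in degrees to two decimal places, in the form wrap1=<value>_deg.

open belt: β = asin((r2−r1)/C) = asin(4/63) = 3.6403°
wrap1 = π − 2β = 172.7194°
wrap2 = π + 2β = 187.2806°

wrap1=172.72_deg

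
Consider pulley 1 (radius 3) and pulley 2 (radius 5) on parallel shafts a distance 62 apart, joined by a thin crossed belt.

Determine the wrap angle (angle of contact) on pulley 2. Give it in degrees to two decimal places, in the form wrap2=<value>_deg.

wrap2=194.83_deg

crossed belt: β = asin((r1+r2)/C) = asin(8/62) = 7.4137°
wrap1 = wrap2 = π + 2β = 194.8273°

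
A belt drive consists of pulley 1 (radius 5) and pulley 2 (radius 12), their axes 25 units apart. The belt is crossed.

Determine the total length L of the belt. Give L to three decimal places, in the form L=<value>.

crossed belt: β = asin((r1+r2)/C) = asin(17/25) = 42.8436°
wrap1 = wrap2 = π + 2β = 265.6873°
tangent length = C·cosβ = 18.3303
L = (r1+r2)·wrap + 2·C·cosβ = 17·4.6371 + 2·18.3303 = 115.4916

L=115.492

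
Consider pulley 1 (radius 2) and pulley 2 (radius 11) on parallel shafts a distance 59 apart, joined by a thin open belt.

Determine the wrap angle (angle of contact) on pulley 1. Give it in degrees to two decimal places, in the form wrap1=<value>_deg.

wrap1=162.45_deg

open belt: β = asin((r2−r1)/C) = asin(9/59) = 8.7743°
wrap1 = π − 2β = 162.4514°
wrap2 = π + 2β = 197.5486°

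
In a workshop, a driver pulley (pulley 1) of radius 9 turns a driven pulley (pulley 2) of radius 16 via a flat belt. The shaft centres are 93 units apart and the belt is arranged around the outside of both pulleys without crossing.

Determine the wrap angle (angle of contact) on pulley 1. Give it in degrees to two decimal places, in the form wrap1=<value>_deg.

wrap1=171.37_deg

open belt: β = asin((r2−r1)/C) = asin(7/93) = 4.3167°
wrap1 = π − 2β = 171.3667°
wrap2 = π + 2β = 188.6333°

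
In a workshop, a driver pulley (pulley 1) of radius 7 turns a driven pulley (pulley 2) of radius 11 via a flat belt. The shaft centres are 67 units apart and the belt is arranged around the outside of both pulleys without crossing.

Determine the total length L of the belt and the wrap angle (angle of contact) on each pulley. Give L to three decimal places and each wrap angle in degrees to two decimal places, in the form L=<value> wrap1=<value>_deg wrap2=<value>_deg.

L=190.788 wrap1=173.15_deg wrap2=186.85_deg

open belt: β = asin((r2−r1)/C) = asin(4/67) = 3.4227°
wrap1 = π − 2β = 173.1546°
wrap2 = π + 2β = 186.8454°
tangent length = C·cosβ = 66.8805
L = r1·wrap1 + r2·wrap2 + 2·C·cosβ = 7·3.0221 + 11·3.2611 + 2·66.8805 = 190.7875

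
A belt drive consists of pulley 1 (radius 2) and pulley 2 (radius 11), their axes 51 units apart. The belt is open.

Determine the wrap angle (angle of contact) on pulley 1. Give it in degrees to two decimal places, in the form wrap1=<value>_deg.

wrap1=159.67_deg

open belt: β = asin((r2−r1)/C) = asin(9/51) = 10.1642°
wrap1 = π − 2β = 159.6715°
wrap2 = π + 2β = 200.3285°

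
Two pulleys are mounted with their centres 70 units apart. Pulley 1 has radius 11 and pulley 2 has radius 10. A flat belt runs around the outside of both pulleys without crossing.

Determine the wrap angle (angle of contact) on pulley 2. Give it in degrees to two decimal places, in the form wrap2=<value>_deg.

open belt: β = asin((r2−r1)/C) = asin(-1/70) = -0.8185°
wrap1 = π − 2β = 181.6371°
wrap2 = π + 2β = 178.3629°

wrap2=178.36_deg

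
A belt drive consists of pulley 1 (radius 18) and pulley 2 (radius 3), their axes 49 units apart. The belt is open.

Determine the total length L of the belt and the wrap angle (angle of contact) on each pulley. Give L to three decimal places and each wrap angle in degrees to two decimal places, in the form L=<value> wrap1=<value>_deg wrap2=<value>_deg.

open belt: β = asin((r2−r1)/C) = asin(-15/49) = -17.8257°
wrap1 = π − 2β = 215.6514°
wrap2 = π + 2β = 144.3486°
tangent length = C·cosβ = 46.6476
L = r1·wrap1 + r2·wrap2 + 2·C·cosβ = 18·3.7638 + 3·2.5194 + 2·46.6476 = 168.6022

L=168.602 wrap1=215.65_deg wrap2=144.35_deg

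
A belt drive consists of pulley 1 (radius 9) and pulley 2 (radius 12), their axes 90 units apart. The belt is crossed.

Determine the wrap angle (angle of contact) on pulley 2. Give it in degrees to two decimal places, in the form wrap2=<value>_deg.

crossed belt: β = asin((r1+r2)/C) = asin(21/90) = 13.4934°
wrap1 = wrap2 = π + 2β = 206.9868°

wrap2=206.99_deg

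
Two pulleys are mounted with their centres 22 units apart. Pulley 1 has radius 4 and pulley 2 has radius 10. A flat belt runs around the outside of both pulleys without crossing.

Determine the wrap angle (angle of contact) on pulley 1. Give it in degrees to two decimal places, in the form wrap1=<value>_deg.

open belt: β = asin((r2−r1)/C) = asin(6/22) = 15.8266°
wrap1 = π − 2β = 148.3468°
wrap2 = π + 2β = 211.6532°

wrap1=148.35_deg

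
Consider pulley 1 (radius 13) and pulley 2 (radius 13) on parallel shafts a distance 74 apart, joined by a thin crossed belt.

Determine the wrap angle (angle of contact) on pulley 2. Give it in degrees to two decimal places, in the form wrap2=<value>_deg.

wrap2=221.14_deg

crossed belt: β = asin((r1+r2)/C) = asin(26/74) = 20.5700°
wrap1 = wrap2 = π + 2β = 221.1400°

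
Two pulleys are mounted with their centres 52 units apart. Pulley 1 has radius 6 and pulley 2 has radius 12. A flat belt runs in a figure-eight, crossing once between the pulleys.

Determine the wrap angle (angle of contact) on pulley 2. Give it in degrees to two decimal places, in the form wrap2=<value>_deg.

crossed belt: β = asin((r1+r2)/C) = asin(18/52) = 20.2522°
wrap1 = wrap2 = π + 2β = 220.5045°

wrap2=220.50_deg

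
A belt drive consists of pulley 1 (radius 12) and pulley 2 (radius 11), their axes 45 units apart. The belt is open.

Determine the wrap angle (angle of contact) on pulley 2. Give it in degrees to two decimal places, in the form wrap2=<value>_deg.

open belt: β = asin((r2−r1)/C) = asin(-1/45) = -1.2733°
wrap1 = π − 2β = 182.5467°
wrap2 = π + 2β = 177.4533°

wrap2=177.45_deg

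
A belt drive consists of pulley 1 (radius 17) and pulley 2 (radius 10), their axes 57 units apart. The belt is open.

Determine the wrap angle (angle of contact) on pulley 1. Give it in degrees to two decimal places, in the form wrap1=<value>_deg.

wrap1=194.11_deg

open belt: β = asin((r2−r1)/C) = asin(-7/57) = -7.0541°
wrap1 = π − 2β = 194.1083°
wrap2 = π + 2β = 165.8917°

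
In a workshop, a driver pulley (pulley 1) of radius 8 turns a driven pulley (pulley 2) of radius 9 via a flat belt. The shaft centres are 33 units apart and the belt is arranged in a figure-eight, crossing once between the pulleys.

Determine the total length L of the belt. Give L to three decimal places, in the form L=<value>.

crossed belt: β = asin((r1+r2)/C) = asin(17/33) = 31.0076°
wrap1 = wrap2 = π + 2β = 242.0152°
tangent length = C·cosβ = 28.2843
L = (r1+r2)·wrap + 2·C·cosβ = 17·4.2240 + 2·28.2843 = 128.3759

L=128.376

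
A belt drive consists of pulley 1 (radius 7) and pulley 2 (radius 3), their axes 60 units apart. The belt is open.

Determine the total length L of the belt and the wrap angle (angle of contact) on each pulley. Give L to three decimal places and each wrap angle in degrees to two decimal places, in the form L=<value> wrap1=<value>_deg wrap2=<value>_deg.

open belt: β = asin((r2−r1)/C) = asin(-4/60) = -3.8226°
wrap1 = π − 2β = 187.6451°
wrap2 = π + 2β = 172.3549°
tangent length = C·cosβ = 59.8665
L = r1·wrap1 + r2·wrap2 + 2·C·cosβ = 7·3.2750 + 3·3.0082 + 2·59.8665 = 151.6827

L=151.683 wrap1=187.65_deg wrap2=172.35_deg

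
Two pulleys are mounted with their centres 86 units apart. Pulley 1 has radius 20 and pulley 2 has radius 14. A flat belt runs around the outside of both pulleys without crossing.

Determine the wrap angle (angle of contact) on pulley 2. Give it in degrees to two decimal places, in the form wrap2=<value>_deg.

wrap2=172.00_deg

open belt: β = asin((r2−r1)/C) = asin(-6/86) = -4.0006°
wrap1 = π − 2β = 188.0013°
wrap2 = π + 2β = 171.9987°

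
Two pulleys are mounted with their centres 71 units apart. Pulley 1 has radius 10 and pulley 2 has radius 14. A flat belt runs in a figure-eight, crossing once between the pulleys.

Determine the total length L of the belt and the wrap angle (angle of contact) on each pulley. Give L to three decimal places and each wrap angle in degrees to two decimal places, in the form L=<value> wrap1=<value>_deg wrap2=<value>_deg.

L=225.591 wrap1=219.51_deg wrap2=219.51_deg

crossed belt: β = asin((r1+r2)/C) = asin(24/71) = 19.7568°
wrap1 = wrap2 = π + 2β = 219.5136°
tangent length = C·cosβ = 66.8207
L = (r1+r2)·wrap + 2·C·cosβ = 24·3.8312 + 2·66.8207 = 225.5909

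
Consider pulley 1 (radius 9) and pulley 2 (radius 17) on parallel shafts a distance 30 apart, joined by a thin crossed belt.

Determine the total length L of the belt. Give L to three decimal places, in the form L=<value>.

L=166.136

crossed belt: β = asin((r1+r2)/C) = asin(26/30) = 60.0736°
wrap1 = wrap2 = π + 2β = 300.1471°
tangent length = C·cosβ = 14.9666
L = (r1+r2)·wrap + 2·C·cosβ = 26·5.2386 + 2·14.9666 = 166.1357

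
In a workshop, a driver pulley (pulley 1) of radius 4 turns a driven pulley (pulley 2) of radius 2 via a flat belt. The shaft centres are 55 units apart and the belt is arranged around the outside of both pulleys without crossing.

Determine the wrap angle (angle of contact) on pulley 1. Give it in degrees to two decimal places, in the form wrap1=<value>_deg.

wrap1=184.17_deg

open belt: β = asin((r2−r1)/C) = asin(-2/55) = -2.0839°
wrap1 = π − 2β = 184.1679°
wrap2 = π + 2β = 175.8321°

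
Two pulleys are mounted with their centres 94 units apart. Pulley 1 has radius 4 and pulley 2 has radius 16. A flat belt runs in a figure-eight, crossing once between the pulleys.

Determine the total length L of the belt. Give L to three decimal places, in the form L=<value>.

L=255.103

crossed belt: β = asin((r1+r2)/C) = asin(20/94) = 12.2845°
wrap1 = wrap2 = π + 2β = 204.5690°
tangent length = C·cosβ = 91.8477
L = (r1+r2)·wrap + 2·C·cosβ = 20·3.5704 + 2·91.8477 = 255.1034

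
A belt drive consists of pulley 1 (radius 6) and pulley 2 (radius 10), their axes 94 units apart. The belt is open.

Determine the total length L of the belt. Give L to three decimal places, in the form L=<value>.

L=238.436

open belt: β = asin((r2−r1)/C) = asin(4/94) = 2.4389°
wrap1 = π − 2β = 175.1223°
wrap2 = π + 2β = 184.8777°
tangent length = C·cosβ = 93.9149
L = r1·wrap1 + r2·wrap2 + 2·C·cosβ = 6·3.0565 + 10·3.2267 + 2·93.9149 = 238.4357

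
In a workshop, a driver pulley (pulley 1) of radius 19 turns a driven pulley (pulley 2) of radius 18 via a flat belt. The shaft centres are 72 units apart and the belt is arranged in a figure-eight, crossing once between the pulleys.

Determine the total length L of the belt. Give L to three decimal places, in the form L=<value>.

crossed belt: β = asin((r1+r2)/C) = asin(37/72) = 30.9232°
wrap1 = wrap2 = π + 2β = 241.8464°
tangent length = C·cosβ = 61.7657
L = (r1+r2)·wrap + 2·C·cosβ = 37·4.2210 + 2·61.7657 = 279.7090

L=279.709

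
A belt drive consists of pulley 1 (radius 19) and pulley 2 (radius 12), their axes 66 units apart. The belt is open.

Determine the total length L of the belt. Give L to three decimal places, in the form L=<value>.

open belt: β = asin((r2−r1)/C) = asin(-7/66) = -6.0883°
wrap1 = π − 2β = 192.1766°
wrap2 = π + 2β = 167.8234°
tangent length = C·cosβ = 65.6277
L = r1·wrap1 + r2·wrap2 + 2·C·cosβ = 19·3.3541 + 12·2.9291 + 2·65.6277 = 230.1325

L=230.132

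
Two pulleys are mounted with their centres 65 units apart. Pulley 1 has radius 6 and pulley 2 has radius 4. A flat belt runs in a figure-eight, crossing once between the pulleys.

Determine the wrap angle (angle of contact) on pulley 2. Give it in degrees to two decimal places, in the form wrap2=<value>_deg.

wrap2=197.70_deg

crossed belt: β = asin((r1+r2)/C) = asin(10/65) = 8.8499°
wrap1 = wrap2 = π + 2β = 197.6998°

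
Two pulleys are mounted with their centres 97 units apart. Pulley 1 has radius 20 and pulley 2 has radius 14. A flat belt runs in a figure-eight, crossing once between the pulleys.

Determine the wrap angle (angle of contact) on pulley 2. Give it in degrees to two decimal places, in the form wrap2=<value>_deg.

wrap2=221.04_deg

crossed belt: β = asin((r1+r2)/C) = asin(34/97) = 20.5188°
wrap1 = wrap2 = π + 2β = 221.0377°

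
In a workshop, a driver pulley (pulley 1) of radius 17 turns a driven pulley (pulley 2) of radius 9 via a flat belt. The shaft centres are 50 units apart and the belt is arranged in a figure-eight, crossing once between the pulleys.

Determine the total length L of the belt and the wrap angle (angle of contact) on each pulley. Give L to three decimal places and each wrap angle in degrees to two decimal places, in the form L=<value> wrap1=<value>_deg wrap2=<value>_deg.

L=195.534 wrap1=242.66_deg wrap2=242.66_deg

crossed belt: β = asin((r1+r2)/C) = asin(26/50) = 31.3323°
wrap1 = wrap2 = π + 2β = 242.6645°
tangent length = C·cosβ = 42.7083
L = (r1+r2)·wrap + 2·C·cosβ = 26·4.2353 + 2·42.7083 = 195.5343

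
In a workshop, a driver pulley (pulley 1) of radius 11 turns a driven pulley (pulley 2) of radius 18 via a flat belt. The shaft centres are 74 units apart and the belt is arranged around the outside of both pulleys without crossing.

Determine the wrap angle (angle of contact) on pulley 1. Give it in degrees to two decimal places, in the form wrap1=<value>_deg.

wrap1=169.14_deg

open belt: β = asin((r2−r1)/C) = asin(7/74) = 5.4280°
wrap1 = π − 2β = 169.1440°
wrap2 = π + 2β = 190.8560°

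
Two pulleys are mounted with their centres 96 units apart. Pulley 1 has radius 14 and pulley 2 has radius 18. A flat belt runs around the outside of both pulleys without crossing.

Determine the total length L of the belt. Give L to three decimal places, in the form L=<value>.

L=292.698

open belt: β = asin((r2−r1)/C) = asin(4/96) = 2.3880°
wrap1 = π − 2β = 175.2240°
wrap2 = π + 2β = 184.7760°
tangent length = C·cosβ = 95.9166
L = r1·wrap1 + r2·wrap2 + 2·C·cosβ = 14·3.0582 + 18·3.2250 + 2·95.9166 = 292.6977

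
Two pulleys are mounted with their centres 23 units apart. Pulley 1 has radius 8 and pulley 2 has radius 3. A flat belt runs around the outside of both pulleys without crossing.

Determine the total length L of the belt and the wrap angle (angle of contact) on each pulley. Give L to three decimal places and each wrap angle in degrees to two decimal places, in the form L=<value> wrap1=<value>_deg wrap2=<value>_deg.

L=81.649 wrap1=205.11_deg wrap2=154.89_deg

open belt: β = asin((r2−r1)/C) = asin(-5/23) = -12.5559°
wrap1 = π − 2β = 205.1117°
wrap2 = π + 2β = 154.8883°
tangent length = C·cosβ = 22.4499
L = r1·wrap1 + r2·wrap2 + 2·C·cosβ = 8·3.5799 + 3·2.7033 + 2·22.4499 = 81.6488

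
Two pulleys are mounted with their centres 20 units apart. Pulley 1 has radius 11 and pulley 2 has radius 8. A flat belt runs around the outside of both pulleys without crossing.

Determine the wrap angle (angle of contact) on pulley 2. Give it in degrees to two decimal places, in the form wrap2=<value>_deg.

open belt: β = asin((r2−r1)/C) = asin(-3/20) = -8.6269°
wrap1 = π − 2β = 197.2539°
wrap2 = π + 2β = 162.7461°

wrap2=162.75_deg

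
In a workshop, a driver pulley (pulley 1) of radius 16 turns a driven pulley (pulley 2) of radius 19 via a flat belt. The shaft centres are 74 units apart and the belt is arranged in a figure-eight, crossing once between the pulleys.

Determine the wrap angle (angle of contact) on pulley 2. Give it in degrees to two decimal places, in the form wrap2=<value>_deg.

wrap2=236.45_deg

crossed belt: β = asin((r1+r2)/C) = asin(35/74) = 28.2275°
wrap1 = wrap2 = π + 2β = 236.4549°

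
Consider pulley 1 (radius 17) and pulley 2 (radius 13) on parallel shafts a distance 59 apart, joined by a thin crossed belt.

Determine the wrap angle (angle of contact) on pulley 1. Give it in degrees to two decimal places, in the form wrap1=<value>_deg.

wrap1=241.12_deg

crossed belt: β = asin((r1+r2)/C) = asin(30/59) = 30.5623°
wrap1 = wrap2 = π + 2β = 241.1246°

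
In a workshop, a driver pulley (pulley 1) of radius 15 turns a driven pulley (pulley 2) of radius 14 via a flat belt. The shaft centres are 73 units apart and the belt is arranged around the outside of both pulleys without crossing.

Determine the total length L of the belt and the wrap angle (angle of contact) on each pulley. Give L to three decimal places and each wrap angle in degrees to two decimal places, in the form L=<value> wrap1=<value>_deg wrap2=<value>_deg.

open belt: β = asin((r2−r1)/C) = asin(-1/73) = -0.7849°
wrap1 = π − 2β = 181.5698°
wrap2 = π + 2β = 178.4302°
tangent length = C·cosβ = 72.9932
L = r1·wrap1 + r2·wrap2 + 2·C·cosβ = 15·3.1690 + 14·3.1142 + 2·72.9932 = 237.1199

L=237.120 wrap1=181.57_deg wrap2=178.43_deg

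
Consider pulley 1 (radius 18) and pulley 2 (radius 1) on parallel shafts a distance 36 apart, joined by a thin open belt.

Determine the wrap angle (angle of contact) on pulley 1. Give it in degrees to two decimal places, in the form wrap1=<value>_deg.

open belt: β = asin((r2−r1)/C) = asin(-17/36) = -28.1786°
wrap1 = π − 2β = 236.3573°
wrap2 = π + 2β = 123.6427°

wrap1=236.36_deg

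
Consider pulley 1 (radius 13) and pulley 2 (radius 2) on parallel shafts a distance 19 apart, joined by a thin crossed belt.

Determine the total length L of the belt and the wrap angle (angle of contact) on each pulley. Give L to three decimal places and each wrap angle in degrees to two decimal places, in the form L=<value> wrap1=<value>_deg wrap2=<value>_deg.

crossed belt: β = asin((r1+r2)/C) = asin(15/19) = 52.1364°
wrap1 = wrap2 = π + 2β = 284.2727°
tangent length = C·cosβ = 11.6619
L = (r1+r2)·wrap + 2·C·cosβ = 15·4.9615 + 2·11.6619 = 97.7462

L=97.746 wrap1=284.27_deg wrap2=284.27_deg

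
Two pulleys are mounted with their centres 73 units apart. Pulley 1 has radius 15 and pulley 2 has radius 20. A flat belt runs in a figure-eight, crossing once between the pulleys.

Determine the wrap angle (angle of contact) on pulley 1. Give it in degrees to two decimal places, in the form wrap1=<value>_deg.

wrap1=237.30_deg

crossed belt: β = asin((r1+r2)/C) = asin(35/73) = 28.6496°
wrap1 = wrap2 = π + 2β = 237.2992°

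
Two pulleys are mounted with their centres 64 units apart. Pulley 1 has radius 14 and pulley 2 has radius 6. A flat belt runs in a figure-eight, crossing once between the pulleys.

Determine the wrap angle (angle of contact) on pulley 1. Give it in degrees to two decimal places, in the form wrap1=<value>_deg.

wrap1=216.42_deg

crossed belt: β = asin((r1+r2)/C) = asin(20/64) = 18.2100°
wrap1 = wrap2 = π + 2β = 216.4199°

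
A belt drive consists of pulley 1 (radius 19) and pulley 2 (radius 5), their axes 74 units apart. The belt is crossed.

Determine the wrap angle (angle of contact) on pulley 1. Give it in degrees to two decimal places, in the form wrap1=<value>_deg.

wrap1=217.85_deg

crossed belt: β = asin((r1+r2)/C) = asin(24/74) = 18.9246°
wrap1 = wrap2 = π + 2β = 217.8493°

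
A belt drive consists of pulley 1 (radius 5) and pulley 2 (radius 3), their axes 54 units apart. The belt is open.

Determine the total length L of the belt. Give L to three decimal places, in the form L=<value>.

open belt: β = asin((r2−r1)/C) = asin(-2/54) = -2.1226°
wrap1 = π − 2β = 184.2451°
wrap2 = π + 2β = 175.7549°
tangent length = C·cosβ = 53.9630
L = r1·wrap1 + r2·wrap2 + 2·C·cosβ = 5·3.2157 + 3·3.0675 + 2·53.9630 = 133.2068

L=133.207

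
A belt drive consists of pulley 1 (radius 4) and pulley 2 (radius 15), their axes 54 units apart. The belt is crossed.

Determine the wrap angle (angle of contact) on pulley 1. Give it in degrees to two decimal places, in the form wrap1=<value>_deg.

crossed belt: β = asin((r1+r2)/C) = asin(19/54) = 20.6006°
wrap1 = wrap2 = π + 2β = 221.2012°

wrap1=221.20_deg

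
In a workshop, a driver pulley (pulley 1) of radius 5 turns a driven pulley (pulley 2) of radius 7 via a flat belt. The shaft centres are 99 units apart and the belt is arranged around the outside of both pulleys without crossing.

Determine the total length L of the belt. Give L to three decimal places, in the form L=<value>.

L=235.740

open belt: β = asin((r2−r1)/C) = asin(2/99) = 1.1576°
wrap1 = π − 2β = 177.6849°
wrap2 = π + 2β = 182.3151°
tangent length = C·cosβ = 98.9798
L = r1·wrap1 + r2·wrap2 + 2·C·cosβ = 5·3.1012 + 7·3.1820 + 2·98.9798 = 235.7395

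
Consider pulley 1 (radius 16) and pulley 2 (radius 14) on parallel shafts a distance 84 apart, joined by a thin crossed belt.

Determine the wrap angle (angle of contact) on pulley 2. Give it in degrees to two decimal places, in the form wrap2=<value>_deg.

crossed belt: β = asin((r1+r2)/C) = asin(30/84) = 20.9248°
wrap1 = wrap2 = π + 2β = 221.8497°

wrap2=221.85_deg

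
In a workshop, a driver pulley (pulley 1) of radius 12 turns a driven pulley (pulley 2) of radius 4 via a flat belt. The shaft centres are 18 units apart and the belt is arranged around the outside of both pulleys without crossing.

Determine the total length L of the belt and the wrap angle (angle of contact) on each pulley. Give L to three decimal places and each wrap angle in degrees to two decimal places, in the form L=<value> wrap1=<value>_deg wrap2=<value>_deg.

L=89.883 wrap1=232.78_deg wrap2=127.22_deg

open belt: β = asin((r2−r1)/C) = asin(-8/18) = -26.3878°
wrap1 = π − 2β = 232.7756°
wrap2 = π + 2β = 127.2244°
tangent length = C·cosβ = 16.1245
L = r1·wrap1 + r2·wrap2 + 2·C·cosβ = 12·4.0627 + 4·2.2205 + 2·16.1245 = 89.8834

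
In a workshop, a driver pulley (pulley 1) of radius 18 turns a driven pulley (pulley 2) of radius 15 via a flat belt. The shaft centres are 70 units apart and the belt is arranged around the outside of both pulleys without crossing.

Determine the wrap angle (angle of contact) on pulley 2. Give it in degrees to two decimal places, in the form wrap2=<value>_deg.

open belt: β = asin((r2−r1)/C) = asin(-3/70) = -2.4563°
wrap1 = π − 2β = 184.9126°
wrap2 = π + 2β = 175.0874°

wrap2=175.09_deg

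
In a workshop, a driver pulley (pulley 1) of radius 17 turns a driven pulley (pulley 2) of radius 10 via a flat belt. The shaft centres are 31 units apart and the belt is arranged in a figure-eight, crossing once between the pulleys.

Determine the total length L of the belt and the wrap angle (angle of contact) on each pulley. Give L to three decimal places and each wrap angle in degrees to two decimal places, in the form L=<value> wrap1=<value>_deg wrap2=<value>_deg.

crossed belt: β = asin((r1+r2)/C) = asin(27/31) = 60.5713°
wrap1 = wrap2 = π + 2β = 301.1426°
tangent length = C·cosβ = 15.2315
L = (r1+r2)·wrap + 2·C·cosβ = 27·5.2559 + 2·15.2315 = 172.3732

L=172.373 wrap1=301.14_deg wrap2=301.14_deg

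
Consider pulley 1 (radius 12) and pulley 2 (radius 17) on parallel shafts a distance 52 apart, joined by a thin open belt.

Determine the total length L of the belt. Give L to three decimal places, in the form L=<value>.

L=195.587

open belt: β = asin((r2−r1)/C) = asin(5/52) = 5.5177°
wrap1 = π − 2β = 168.9645°
wrap2 = π + 2β = 191.0355°
tangent length = C·cosβ = 51.7591
L = r1·wrap1 + r2·wrap2 + 2·C·cosβ = 12·2.9490 + 17·3.3342 + 2·51.7591 = 195.5873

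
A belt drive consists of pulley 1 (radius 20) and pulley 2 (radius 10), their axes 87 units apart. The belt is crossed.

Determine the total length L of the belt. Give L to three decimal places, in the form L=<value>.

L=278.699

crossed belt: β = asin((r1+r2)/C) = asin(30/87) = 20.1713°
wrap1 = wrap2 = π + 2β = 220.3425°
tangent length = C·cosβ = 81.6639
L = (r1+r2)·wrap + 2·C·cosβ = 30·3.8457 + 2·81.6639 = 278.6990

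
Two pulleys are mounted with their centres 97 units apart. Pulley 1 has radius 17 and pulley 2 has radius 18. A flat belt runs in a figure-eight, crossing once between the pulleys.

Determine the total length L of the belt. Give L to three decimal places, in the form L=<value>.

crossed belt: β = asin((r1+r2)/C) = asin(35/97) = 21.1509°
wrap1 = wrap2 = π + 2β = 222.3017°
tangent length = C·cosβ = 90.4655
L = (r1+r2)·wrap + 2·C·cosβ = 35·3.8799 + 2·90.4655 = 316.7273

L=316.727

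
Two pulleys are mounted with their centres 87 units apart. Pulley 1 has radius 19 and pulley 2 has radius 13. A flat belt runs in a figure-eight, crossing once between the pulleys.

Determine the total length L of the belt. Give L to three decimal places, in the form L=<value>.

L=286.440

crossed belt: β = asin((r1+r2)/C) = asin(32/87) = 21.5810°
wrap1 = wrap2 = π + 2β = 223.1620°
tangent length = C·cosβ = 80.9012
L = (r1+r2)·wrap + 2·C·cosβ = 32·3.8949 + 2·80.9012 = 286.4395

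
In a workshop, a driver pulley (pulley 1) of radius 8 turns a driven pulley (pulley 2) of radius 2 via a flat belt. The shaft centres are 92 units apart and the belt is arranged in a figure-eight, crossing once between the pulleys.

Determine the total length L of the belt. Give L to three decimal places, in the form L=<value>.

L=216.504

crossed belt: β = asin((r1+r2)/C) = asin(10/92) = 6.2401°
wrap1 = wrap2 = π + 2β = 192.4803°
tangent length = C·cosβ = 91.4549
L = (r1+r2)·wrap + 2·C·cosβ = 10·3.3594 + 2·91.4549 = 216.5040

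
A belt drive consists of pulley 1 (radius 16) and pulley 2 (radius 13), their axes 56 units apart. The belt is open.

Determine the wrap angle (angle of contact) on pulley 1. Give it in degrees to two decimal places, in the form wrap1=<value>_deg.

open belt: β = asin((r2−r1)/C) = asin(-3/56) = -3.0709°
wrap1 = π − 2β = 186.1418°
wrap2 = π + 2β = 173.8582°

wrap1=186.14_deg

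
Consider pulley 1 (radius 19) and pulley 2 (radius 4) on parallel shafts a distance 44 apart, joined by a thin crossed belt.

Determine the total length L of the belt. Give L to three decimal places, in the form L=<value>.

crossed belt: β = asin((r1+r2)/C) = asin(23/44) = 31.5154°
wrap1 = wrap2 = π + 2β = 243.0307°
tangent length = C·cosβ = 37.5100
L = (r1+r2)·wrap + 2·C·cosβ = 23·4.2417 + 2·37.5100 = 172.5788

L=172.579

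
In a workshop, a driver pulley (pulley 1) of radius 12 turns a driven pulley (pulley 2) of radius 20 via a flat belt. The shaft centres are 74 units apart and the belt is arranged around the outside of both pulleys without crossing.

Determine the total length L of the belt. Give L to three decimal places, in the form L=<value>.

L=249.397

open belt: β = asin((r2−r1)/C) = asin(8/74) = 6.2063°
wrap1 = π − 2β = 167.5875°
wrap2 = π + 2β = 192.4125°
tangent length = C·cosβ = 73.5663
L = r1·wrap1 + r2·wrap2 + 2·C·cosβ = 12·2.9250 + 20·3.3582 + 2·73.5663 = 249.3967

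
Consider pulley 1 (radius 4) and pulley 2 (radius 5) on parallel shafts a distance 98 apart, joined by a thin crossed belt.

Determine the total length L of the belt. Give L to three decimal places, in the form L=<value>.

L=225.101

crossed belt: β = asin((r1+r2)/C) = asin(9/98) = 5.2693°
wrap1 = wrap2 = π + 2β = 190.5386°
tangent length = C·cosβ = 97.5859
L = (r1+r2)·wrap + 2·C·cosβ = 9·3.3255 + 2·97.5859 = 225.1014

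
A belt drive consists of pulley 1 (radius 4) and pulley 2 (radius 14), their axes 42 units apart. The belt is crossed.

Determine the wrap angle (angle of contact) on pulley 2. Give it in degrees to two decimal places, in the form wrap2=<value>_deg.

crossed belt: β = asin((r1+r2)/C) = asin(18/42) = 25.3769°
wrap1 = wrap2 = π + 2β = 230.7539°

wrap2=230.75_deg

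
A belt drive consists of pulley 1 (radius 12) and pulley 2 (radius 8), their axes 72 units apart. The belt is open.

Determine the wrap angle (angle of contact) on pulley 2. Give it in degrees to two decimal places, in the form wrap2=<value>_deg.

wrap2=173.63_deg

open belt: β = asin((r2−r1)/C) = asin(-4/72) = -3.1847°
wrap1 = π − 2β = 186.3695°
wrap2 = π + 2β = 173.6305°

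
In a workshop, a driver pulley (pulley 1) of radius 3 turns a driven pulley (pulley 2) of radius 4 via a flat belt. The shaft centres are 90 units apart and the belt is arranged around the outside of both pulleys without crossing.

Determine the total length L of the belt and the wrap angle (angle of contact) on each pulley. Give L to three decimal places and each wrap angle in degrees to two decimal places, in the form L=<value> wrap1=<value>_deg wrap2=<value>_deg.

L=202.002 wrap1=178.73_deg wrap2=181.27_deg

open belt: β = asin((r2−r1)/C) = asin(1/90) = 0.6366°
wrap1 = π − 2β = 178.7267°
wrap2 = π + 2β = 181.2733°
tangent length = C·cosβ = 89.9944
L = r1·wrap1 + r2·wrap2 + 2·C·cosβ = 3·3.1194 + 4·3.1638 + 2·89.9944 = 202.0023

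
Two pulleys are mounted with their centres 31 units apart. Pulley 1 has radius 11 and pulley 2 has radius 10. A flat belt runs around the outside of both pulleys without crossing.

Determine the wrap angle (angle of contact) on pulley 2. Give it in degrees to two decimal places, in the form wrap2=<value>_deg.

wrap2=176.30_deg

open belt: β = asin((r2−r1)/C) = asin(-1/31) = -1.8486°
wrap1 = π − 2β = 183.6971°
wrap2 = π + 2β = 176.3029°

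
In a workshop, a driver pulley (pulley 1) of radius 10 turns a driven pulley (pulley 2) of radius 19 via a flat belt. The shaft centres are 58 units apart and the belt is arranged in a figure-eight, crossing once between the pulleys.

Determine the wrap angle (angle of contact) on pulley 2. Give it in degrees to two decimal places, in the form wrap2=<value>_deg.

wrap2=240.00_deg

crossed belt: β = asin((r1+r2)/C) = asin(29/58) = 30.0000°
wrap1 = wrap2 = π + 2β = 240.0000°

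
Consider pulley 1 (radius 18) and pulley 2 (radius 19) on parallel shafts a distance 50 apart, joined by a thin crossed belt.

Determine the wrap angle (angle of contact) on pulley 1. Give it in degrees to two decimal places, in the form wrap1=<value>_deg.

crossed belt: β = asin((r1+r2)/C) = asin(37/50) = 47.7314°
wrap1 = wrap2 = π + 2β = 275.4628°

wrap1=275.46_deg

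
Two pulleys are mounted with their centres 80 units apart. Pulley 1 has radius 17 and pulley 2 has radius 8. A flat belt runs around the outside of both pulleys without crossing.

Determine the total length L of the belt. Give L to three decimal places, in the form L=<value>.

open belt: β = asin((r2−r1)/C) = asin(-9/80) = -6.4594°
wrap1 = π − 2β = 192.9189°
wrap2 = π + 2β = 167.0811°
tangent length = C·cosβ = 79.4921
L = r1·wrap1 + r2·wrap2 + 2·C·cosβ = 17·3.3671 + 8·2.9161 + 2·79.4921 = 239.5534

L=239.553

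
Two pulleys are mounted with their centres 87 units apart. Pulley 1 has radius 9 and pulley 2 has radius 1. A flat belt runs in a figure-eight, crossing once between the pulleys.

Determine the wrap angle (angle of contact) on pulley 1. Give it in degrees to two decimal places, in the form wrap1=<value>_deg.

wrap1=193.20_deg

crossed belt: β = asin((r1+r2)/C) = asin(10/87) = 6.6003°
wrap1 = wrap2 = π + 2β = 193.2006°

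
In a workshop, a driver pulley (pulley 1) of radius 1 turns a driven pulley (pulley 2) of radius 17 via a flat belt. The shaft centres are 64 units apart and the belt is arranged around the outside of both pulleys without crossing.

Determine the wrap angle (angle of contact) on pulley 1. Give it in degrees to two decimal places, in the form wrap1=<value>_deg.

open belt: β = asin((r2−r1)/C) = asin(16/64) = 14.4775°
wrap1 = π − 2β = 151.0450°
wrap2 = π + 2β = 208.9550°

wrap1=151.04_deg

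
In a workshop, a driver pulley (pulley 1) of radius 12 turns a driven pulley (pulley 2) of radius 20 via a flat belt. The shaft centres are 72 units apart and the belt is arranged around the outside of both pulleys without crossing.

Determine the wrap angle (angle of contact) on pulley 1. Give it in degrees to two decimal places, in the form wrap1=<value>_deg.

open belt: β = asin((r2−r1)/C) = asin(8/72) = 6.3794°
wrap1 = π − 2β = 167.2413°
wrap2 = π + 2β = 192.7587°

wrap1=167.24_deg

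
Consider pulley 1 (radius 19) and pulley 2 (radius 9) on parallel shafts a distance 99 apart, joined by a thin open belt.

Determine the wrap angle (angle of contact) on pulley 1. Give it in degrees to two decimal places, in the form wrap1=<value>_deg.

wrap1=191.59_deg

open belt: β = asin((r2−r1)/C) = asin(-10/99) = -5.7973°
wrap1 = π − 2β = 191.5947°
wrap2 = π + 2β = 168.4053°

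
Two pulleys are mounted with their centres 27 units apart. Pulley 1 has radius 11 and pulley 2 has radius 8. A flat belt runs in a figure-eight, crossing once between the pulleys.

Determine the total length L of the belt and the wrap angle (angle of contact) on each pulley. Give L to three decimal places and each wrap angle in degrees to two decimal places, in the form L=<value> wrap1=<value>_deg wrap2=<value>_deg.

L=127.720 wrap1=269.45_deg wrap2=269.45_deg

crossed belt: β = asin((r1+r2)/C) = asin(19/27) = 44.7249°
wrap1 = wrap2 = π + 2β = 269.4498°
tangent length = C·cosβ = 19.1833
L = (r1+r2)·wrap + 2·C·cosβ = 19·4.7028 + 2·19.1833 = 127.7196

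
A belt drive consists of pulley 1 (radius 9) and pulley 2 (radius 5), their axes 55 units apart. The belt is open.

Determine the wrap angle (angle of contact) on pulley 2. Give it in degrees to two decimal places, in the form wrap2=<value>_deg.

wrap2=171.66_deg

open belt: β = asin((r2−r1)/C) = asin(-4/55) = -4.1706°
wrap1 = π − 2β = 188.3413°
wrap2 = π + 2β = 171.6587°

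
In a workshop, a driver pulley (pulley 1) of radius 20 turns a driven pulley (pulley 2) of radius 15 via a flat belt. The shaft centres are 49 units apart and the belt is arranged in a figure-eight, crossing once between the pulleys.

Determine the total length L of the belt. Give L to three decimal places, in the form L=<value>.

L=234.234

crossed belt: β = asin((r1+r2)/C) = asin(35/49) = 45.5847°
wrap1 = wrap2 = π + 2β = 271.1694°
tangent length = C·cosβ = 34.2929
L = (r1+r2)·wrap + 2·C·cosβ = 35·4.7328 + 2·34.2929 = 234.2337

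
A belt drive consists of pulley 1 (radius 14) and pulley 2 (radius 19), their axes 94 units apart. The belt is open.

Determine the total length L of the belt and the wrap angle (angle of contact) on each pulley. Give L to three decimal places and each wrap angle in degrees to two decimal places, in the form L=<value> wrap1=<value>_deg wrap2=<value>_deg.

L=291.939 wrap1=173.90_deg wrap2=186.10_deg

open belt: β = asin((r2−r1)/C) = asin(5/94) = 3.0491°
wrap1 = π − 2β = 173.9018°
wrap2 = π + 2β = 186.0982°
tangent length = C·cosβ = 93.8669
L = r1·wrap1 + r2·wrap2 + 2·C·cosβ = 14·3.0352 + 19·3.2480 + 2·93.8669 = 291.9386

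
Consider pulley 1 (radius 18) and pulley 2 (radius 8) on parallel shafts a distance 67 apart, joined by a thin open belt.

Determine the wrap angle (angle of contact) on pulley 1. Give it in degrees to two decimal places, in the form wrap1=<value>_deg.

wrap1=197.17_deg

open belt: β = asin((r2−r1)/C) = asin(-10/67) = -8.5837°
wrap1 = π − 2β = 197.1674°
wrap2 = π + 2β = 162.8326°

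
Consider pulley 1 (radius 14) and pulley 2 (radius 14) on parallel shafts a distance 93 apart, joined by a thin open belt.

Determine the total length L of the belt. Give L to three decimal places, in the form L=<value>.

open belt: β = asin((r2−r1)/C) = asin(0/93) = 0.0000°
wrap1 = π − 2β = 180.0000°
wrap2 = π + 2β = 180.0000°
tangent length = C·cosβ = 93.0000
L = r1·wrap1 + r2·wrap2 + 2·C·cosβ = 14·3.1416 + 14·3.1416 + 2·93.0000 = 273.9646

L=273.965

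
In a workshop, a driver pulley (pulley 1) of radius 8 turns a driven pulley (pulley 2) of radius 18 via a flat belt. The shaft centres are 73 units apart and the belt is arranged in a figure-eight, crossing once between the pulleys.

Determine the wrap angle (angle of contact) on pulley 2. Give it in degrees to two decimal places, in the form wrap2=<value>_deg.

wrap2=221.73_deg

crossed belt: β = asin((r1+r2)/C) = asin(26/73) = 20.8648°
wrap1 = wrap2 = π + 2β = 221.7296°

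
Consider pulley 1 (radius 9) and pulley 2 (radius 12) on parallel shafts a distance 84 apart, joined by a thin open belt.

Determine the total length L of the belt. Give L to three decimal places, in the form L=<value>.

open belt: β = asin((r2−r1)/C) = asin(3/84) = 2.0467°
wrap1 = π − 2β = 175.9066°
wrap2 = π + 2β = 184.0934°
tangent length = C·cosβ = 83.9464
L = r1·wrap1 + r2·wrap2 + 2·C·cosβ = 9·3.0701 + 12·3.2130 + 2·83.9464 = 234.0806

L=234.081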